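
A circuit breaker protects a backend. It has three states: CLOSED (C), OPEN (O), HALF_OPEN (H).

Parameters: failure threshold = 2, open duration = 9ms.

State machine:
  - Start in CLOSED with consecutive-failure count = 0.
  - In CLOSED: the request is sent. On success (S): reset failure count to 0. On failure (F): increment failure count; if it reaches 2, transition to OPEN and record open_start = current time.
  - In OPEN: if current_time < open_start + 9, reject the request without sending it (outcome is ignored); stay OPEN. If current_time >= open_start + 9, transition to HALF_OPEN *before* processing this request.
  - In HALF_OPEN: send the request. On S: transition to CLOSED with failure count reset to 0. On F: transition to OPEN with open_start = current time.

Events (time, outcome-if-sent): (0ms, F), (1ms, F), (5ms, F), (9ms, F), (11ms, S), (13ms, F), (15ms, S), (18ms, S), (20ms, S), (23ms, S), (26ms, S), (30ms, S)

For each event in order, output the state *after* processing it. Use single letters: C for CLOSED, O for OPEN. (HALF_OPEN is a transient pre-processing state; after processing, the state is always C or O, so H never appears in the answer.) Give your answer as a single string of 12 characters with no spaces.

State after each event:
  event#1 t=0ms outcome=F: state=CLOSED
  event#2 t=1ms outcome=F: state=OPEN
  event#3 t=5ms outcome=F: state=OPEN
  event#4 t=9ms outcome=F: state=OPEN
  event#5 t=11ms outcome=S: state=CLOSED
  event#6 t=13ms outcome=F: state=CLOSED
  event#7 t=15ms outcome=S: state=CLOSED
  event#8 t=18ms outcome=S: state=CLOSED
  event#9 t=20ms outcome=S: state=CLOSED
  event#10 t=23ms outcome=S: state=CLOSED
  event#11 t=26ms outcome=S: state=CLOSED
  event#12 t=30ms outcome=S: state=CLOSED

Answer: COOOCCCCCCCC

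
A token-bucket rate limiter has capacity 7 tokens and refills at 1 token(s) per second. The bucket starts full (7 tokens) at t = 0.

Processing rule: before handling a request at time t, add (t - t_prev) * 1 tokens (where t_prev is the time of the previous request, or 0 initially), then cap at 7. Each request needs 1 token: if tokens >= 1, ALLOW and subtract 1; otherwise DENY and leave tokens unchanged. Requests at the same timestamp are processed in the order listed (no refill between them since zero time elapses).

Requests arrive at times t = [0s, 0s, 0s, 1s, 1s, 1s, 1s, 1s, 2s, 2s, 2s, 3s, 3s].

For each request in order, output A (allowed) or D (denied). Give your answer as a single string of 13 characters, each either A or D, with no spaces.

Answer: AAAAAAAAADDAD

Derivation:
Simulating step by step:
  req#1 t=0s: ALLOW
  req#2 t=0s: ALLOW
  req#3 t=0s: ALLOW
  req#4 t=1s: ALLOW
  req#5 t=1s: ALLOW
  req#6 t=1s: ALLOW
  req#7 t=1s: ALLOW
  req#8 t=1s: ALLOW
  req#9 t=2s: ALLOW
  req#10 t=2s: DENY
  req#11 t=2s: DENY
  req#12 t=3s: ALLOW
  req#13 t=3s: DENY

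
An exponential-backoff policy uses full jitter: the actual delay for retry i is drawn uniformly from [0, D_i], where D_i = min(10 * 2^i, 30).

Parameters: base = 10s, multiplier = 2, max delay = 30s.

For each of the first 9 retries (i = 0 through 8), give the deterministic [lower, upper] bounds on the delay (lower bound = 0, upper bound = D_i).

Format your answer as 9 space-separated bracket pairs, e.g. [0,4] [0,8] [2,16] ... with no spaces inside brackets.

Computing bounds per retry:
  i=0: D_i=min(10*2^0,30)=10, bounds=[0,10]
  i=1: D_i=min(10*2^1,30)=20, bounds=[0,20]
  i=2: D_i=min(10*2^2,30)=30, bounds=[0,30]
  i=3: D_i=min(10*2^3,30)=30, bounds=[0,30]
  i=4: D_i=min(10*2^4,30)=30, bounds=[0,30]
  i=5: D_i=min(10*2^5,30)=30, bounds=[0,30]
  i=6: D_i=min(10*2^6,30)=30, bounds=[0,30]
  i=7: D_i=min(10*2^7,30)=30, bounds=[0,30]
  i=8: D_i=min(10*2^8,30)=30, bounds=[0,30]

Answer: [0,10] [0,20] [0,30] [0,30] [0,30] [0,30] [0,30] [0,30] [0,30]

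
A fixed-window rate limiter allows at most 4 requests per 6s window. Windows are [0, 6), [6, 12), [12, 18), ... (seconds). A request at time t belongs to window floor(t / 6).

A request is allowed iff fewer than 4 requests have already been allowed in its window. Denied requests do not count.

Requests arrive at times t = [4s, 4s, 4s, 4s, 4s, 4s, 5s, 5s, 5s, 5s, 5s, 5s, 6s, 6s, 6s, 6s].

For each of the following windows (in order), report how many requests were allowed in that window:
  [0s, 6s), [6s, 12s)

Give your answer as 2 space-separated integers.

Processing requests:
  req#1 t=4s (window 0): ALLOW
  req#2 t=4s (window 0): ALLOW
  req#3 t=4s (window 0): ALLOW
  req#4 t=4s (window 0): ALLOW
  req#5 t=4s (window 0): DENY
  req#6 t=4s (window 0): DENY
  req#7 t=5s (window 0): DENY
  req#8 t=5s (window 0): DENY
  req#9 t=5s (window 0): DENY
  req#10 t=5s (window 0): DENY
  req#11 t=5s (window 0): DENY
  req#12 t=5s (window 0): DENY
  req#13 t=6s (window 1): ALLOW
  req#14 t=6s (window 1): ALLOW
  req#15 t=6s (window 1): ALLOW
  req#16 t=6s (window 1): ALLOW

Allowed counts by window: 4 4

Answer: 4 4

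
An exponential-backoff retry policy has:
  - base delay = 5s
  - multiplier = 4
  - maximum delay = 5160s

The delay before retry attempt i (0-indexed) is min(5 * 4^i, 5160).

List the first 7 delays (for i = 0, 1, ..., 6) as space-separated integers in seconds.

Computing each delay:
  i=0: min(5*4^0, 5160) = 5
  i=1: min(5*4^1, 5160) = 20
  i=2: min(5*4^2, 5160) = 80
  i=3: min(5*4^3, 5160) = 320
  i=4: min(5*4^4, 5160) = 1280
  i=5: min(5*4^5, 5160) = 5120
  i=6: min(5*4^6, 5160) = 5160

Answer: 5 20 80 320 1280 5120 5160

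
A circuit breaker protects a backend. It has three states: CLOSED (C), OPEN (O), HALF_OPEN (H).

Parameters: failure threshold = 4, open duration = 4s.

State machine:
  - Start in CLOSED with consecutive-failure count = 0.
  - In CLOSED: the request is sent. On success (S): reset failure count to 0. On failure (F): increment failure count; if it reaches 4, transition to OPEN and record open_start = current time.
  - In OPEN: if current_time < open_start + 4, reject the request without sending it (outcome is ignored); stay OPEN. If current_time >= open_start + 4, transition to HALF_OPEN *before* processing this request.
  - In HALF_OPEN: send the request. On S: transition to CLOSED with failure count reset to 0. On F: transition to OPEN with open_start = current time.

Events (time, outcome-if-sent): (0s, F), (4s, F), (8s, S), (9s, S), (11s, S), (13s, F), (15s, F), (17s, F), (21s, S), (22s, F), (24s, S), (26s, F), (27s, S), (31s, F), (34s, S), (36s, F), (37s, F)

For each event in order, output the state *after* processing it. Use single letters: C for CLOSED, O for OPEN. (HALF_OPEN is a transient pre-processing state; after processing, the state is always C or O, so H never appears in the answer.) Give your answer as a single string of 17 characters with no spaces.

State after each event:
  event#1 t=0s outcome=F: state=CLOSED
  event#2 t=4s outcome=F: state=CLOSED
  event#3 t=8s outcome=S: state=CLOSED
  event#4 t=9s outcome=S: state=CLOSED
  event#5 t=11s outcome=S: state=CLOSED
  event#6 t=13s outcome=F: state=CLOSED
  event#7 t=15s outcome=F: state=CLOSED
  event#8 t=17s outcome=F: state=CLOSED
  event#9 t=21s outcome=S: state=CLOSED
  event#10 t=22s outcome=F: state=CLOSED
  event#11 t=24s outcome=S: state=CLOSED
  event#12 t=26s outcome=F: state=CLOSED
  event#13 t=27s outcome=S: state=CLOSED
  event#14 t=31s outcome=F: state=CLOSED
  event#15 t=34s outcome=S: state=CLOSED
  event#16 t=36s outcome=F: state=CLOSED
  event#17 t=37s outcome=F: state=CLOSED

Answer: CCCCCCCCCCCCCCCCC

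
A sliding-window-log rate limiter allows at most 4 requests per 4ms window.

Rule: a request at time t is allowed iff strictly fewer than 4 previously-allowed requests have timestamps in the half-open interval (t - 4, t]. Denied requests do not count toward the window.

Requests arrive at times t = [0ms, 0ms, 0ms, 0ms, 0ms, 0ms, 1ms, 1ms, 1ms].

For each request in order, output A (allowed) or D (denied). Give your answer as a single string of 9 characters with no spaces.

Answer: AAAADDDDD

Derivation:
Tracking allowed requests in the window:
  req#1 t=0ms: ALLOW
  req#2 t=0ms: ALLOW
  req#3 t=0ms: ALLOW
  req#4 t=0ms: ALLOW
  req#5 t=0ms: DENY
  req#6 t=0ms: DENY
  req#7 t=1ms: DENY
  req#8 t=1ms: DENY
  req#9 t=1ms: DENY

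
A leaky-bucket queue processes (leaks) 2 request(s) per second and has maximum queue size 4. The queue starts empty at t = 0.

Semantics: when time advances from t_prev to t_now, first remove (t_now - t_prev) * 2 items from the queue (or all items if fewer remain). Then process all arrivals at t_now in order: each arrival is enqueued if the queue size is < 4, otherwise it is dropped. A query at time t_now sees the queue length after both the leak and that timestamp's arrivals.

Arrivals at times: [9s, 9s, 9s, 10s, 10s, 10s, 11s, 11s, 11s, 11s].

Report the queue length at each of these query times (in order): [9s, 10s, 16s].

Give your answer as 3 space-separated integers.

Answer: 3 4 0

Derivation:
Queue lengths at query times:
  query t=9s: backlog = 3
  query t=10s: backlog = 4
  query t=16s: backlog = 0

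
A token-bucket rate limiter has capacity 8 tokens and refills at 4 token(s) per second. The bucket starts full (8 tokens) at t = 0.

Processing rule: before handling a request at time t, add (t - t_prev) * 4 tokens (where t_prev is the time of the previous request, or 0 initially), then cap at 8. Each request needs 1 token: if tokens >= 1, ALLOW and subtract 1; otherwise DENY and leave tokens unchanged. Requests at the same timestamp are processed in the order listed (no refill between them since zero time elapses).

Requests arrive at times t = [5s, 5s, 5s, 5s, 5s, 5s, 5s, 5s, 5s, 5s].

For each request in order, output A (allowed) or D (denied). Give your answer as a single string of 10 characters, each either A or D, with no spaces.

Simulating step by step:
  req#1 t=5s: ALLOW
  req#2 t=5s: ALLOW
  req#3 t=5s: ALLOW
  req#4 t=5s: ALLOW
  req#5 t=5s: ALLOW
  req#6 t=5s: ALLOW
  req#7 t=5s: ALLOW
  req#8 t=5s: ALLOW
  req#9 t=5s: DENY
  req#10 t=5s: DENY

Answer: AAAAAAAADD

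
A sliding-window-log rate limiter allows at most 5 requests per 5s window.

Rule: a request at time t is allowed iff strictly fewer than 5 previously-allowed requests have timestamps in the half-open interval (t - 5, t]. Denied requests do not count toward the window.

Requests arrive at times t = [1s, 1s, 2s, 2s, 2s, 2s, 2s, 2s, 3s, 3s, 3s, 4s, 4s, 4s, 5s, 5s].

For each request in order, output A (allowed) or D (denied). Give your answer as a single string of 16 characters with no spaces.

Tracking allowed requests in the window:
  req#1 t=1s: ALLOW
  req#2 t=1s: ALLOW
  req#3 t=2s: ALLOW
  req#4 t=2s: ALLOW
  req#5 t=2s: ALLOW
  req#6 t=2s: DENY
  req#7 t=2s: DENY
  req#8 t=2s: DENY
  req#9 t=3s: DENY
  req#10 t=3s: DENY
  req#11 t=3s: DENY
  req#12 t=4s: DENY
  req#13 t=4s: DENY
  req#14 t=4s: DENY
  req#15 t=5s: DENY
  req#16 t=5s: DENY

Answer: AAAAADDDDDDDDDDD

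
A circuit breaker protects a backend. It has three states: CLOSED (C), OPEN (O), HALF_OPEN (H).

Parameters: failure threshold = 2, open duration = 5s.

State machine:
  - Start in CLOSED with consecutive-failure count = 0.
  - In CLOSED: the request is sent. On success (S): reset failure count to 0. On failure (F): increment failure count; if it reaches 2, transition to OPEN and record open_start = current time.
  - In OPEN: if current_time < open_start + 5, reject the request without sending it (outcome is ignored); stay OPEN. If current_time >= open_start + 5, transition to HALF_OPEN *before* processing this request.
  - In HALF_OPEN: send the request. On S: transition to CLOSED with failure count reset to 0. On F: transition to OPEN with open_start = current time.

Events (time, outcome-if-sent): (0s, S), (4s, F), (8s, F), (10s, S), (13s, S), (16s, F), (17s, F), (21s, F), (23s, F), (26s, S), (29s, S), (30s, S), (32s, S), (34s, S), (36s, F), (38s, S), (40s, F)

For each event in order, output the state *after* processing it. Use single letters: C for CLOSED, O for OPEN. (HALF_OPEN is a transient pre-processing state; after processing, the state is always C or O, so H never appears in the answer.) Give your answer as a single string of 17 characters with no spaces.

State after each event:
  event#1 t=0s outcome=S: state=CLOSED
  event#2 t=4s outcome=F: state=CLOSED
  event#3 t=8s outcome=F: state=OPEN
  event#4 t=10s outcome=S: state=OPEN
  event#5 t=13s outcome=S: state=CLOSED
  event#6 t=16s outcome=F: state=CLOSED
  event#7 t=17s outcome=F: state=OPEN
  event#8 t=21s outcome=F: state=OPEN
  event#9 t=23s outcome=F: state=OPEN
  event#10 t=26s outcome=S: state=OPEN
  event#11 t=29s outcome=S: state=CLOSED
  event#12 t=30s outcome=S: state=CLOSED
  event#13 t=32s outcome=S: state=CLOSED
  event#14 t=34s outcome=S: state=CLOSED
  event#15 t=36s outcome=F: state=CLOSED
  event#16 t=38s outcome=S: state=CLOSED
  event#17 t=40s outcome=F: state=CLOSED

Answer: CCOOCCOOOOCCCCCCC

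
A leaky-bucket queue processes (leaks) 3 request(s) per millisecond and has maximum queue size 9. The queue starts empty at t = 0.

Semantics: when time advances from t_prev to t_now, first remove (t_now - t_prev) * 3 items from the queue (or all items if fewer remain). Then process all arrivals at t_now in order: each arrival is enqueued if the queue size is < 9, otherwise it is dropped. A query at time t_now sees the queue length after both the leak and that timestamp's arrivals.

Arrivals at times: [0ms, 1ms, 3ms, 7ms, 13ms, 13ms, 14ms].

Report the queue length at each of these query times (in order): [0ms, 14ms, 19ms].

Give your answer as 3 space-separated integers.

Queue lengths at query times:
  query t=0ms: backlog = 1
  query t=14ms: backlog = 1
  query t=19ms: backlog = 0

Answer: 1 1 0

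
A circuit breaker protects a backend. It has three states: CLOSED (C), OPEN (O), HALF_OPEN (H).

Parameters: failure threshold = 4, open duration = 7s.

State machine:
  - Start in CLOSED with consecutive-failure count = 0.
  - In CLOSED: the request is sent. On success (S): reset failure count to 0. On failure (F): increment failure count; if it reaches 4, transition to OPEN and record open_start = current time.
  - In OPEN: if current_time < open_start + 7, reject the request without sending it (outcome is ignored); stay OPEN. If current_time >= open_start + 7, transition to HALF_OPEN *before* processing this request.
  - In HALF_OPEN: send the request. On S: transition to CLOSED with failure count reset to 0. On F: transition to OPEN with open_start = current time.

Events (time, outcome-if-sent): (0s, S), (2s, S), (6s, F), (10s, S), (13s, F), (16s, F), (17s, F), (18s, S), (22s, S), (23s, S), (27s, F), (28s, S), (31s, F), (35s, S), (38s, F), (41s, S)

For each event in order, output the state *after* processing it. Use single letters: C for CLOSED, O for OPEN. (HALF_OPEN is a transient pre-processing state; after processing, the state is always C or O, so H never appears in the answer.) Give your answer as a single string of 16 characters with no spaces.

Answer: CCCCCCCCCCCCCCCC

Derivation:
State after each event:
  event#1 t=0s outcome=S: state=CLOSED
  event#2 t=2s outcome=S: state=CLOSED
  event#3 t=6s outcome=F: state=CLOSED
  event#4 t=10s outcome=S: state=CLOSED
  event#5 t=13s outcome=F: state=CLOSED
  event#6 t=16s outcome=F: state=CLOSED
  event#7 t=17s outcome=F: state=CLOSED
  event#8 t=18s outcome=S: state=CLOSED
  event#9 t=22s outcome=S: state=CLOSED
  event#10 t=23s outcome=S: state=CLOSED
  event#11 t=27s outcome=F: state=CLOSED
  event#12 t=28s outcome=S: state=CLOSED
  event#13 t=31s outcome=F: state=CLOSED
  event#14 t=35s outcome=S: state=CLOSED
  event#15 t=38s outcome=F: state=CLOSED
  event#16 t=41s outcome=S: state=CLOSED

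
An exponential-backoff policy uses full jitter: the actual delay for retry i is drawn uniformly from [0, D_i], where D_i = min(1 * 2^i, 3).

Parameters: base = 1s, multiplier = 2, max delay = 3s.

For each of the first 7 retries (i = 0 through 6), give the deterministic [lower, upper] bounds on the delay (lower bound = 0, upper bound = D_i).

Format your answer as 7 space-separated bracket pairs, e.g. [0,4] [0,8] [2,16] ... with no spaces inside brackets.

Answer: [0,1] [0,2] [0,3] [0,3] [0,3] [0,3] [0,3]

Derivation:
Computing bounds per retry:
  i=0: D_i=min(1*2^0,3)=1, bounds=[0,1]
  i=1: D_i=min(1*2^1,3)=2, bounds=[0,2]
  i=2: D_i=min(1*2^2,3)=3, bounds=[0,3]
  i=3: D_i=min(1*2^3,3)=3, bounds=[0,3]
  i=4: D_i=min(1*2^4,3)=3, bounds=[0,3]
  i=5: D_i=min(1*2^5,3)=3, bounds=[0,3]
  i=6: D_i=min(1*2^6,3)=3, bounds=[0,3]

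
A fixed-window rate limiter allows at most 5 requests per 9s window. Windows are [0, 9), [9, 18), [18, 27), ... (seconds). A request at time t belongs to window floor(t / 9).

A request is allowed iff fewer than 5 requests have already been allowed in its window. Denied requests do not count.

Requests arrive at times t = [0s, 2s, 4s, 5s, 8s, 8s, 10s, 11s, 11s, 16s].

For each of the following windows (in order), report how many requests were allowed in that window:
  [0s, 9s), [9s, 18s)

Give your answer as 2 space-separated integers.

Processing requests:
  req#1 t=0s (window 0): ALLOW
  req#2 t=2s (window 0): ALLOW
  req#3 t=4s (window 0): ALLOW
  req#4 t=5s (window 0): ALLOW
  req#5 t=8s (window 0): ALLOW
  req#6 t=8s (window 0): DENY
  req#7 t=10s (window 1): ALLOW
  req#8 t=11s (window 1): ALLOW
  req#9 t=11s (window 1): ALLOW
  req#10 t=16s (window 1): ALLOW

Allowed counts by window: 5 4

Answer: 5 4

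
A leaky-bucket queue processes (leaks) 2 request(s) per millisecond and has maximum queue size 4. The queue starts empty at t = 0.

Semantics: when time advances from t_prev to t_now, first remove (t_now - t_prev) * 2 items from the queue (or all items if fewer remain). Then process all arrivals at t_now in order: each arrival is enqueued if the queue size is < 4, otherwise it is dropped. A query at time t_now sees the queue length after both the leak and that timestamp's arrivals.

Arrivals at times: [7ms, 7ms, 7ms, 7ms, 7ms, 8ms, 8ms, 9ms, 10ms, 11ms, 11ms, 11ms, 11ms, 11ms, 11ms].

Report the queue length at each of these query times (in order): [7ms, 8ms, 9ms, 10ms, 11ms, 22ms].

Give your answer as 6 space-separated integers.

Answer: 4 4 3 2 4 0

Derivation:
Queue lengths at query times:
  query t=7ms: backlog = 4
  query t=8ms: backlog = 4
  query t=9ms: backlog = 3
  query t=10ms: backlog = 2
  query t=11ms: backlog = 4
  query t=22ms: backlog = 0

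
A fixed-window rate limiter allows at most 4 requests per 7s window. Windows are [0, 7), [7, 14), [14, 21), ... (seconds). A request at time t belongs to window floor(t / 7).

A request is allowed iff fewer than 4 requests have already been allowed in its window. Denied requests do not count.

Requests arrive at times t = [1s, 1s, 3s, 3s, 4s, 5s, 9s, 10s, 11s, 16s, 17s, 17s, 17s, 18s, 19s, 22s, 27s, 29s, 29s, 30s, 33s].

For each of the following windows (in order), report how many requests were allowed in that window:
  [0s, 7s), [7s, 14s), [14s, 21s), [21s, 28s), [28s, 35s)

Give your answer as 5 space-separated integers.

Processing requests:
  req#1 t=1s (window 0): ALLOW
  req#2 t=1s (window 0): ALLOW
  req#3 t=3s (window 0): ALLOW
  req#4 t=3s (window 0): ALLOW
  req#5 t=4s (window 0): DENY
  req#6 t=5s (window 0): DENY
  req#7 t=9s (window 1): ALLOW
  req#8 t=10s (window 1): ALLOW
  req#9 t=11s (window 1): ALLOW
  req#10 t=16s (window 2): ALLOW
  req#11 t=17s (window 2): ALLOW
  req#12 t=17s (window 2): ALLOW
  req#13 t=17s (window 2): ALLOW
  req#14 t=18s (window 2): DENY
  req#15 t=19s (window 2): DENY
  req#16 t=22s (window 3): ALLOW
  req#17 t=27s (window 3): ALLOW
  req#18 t=29s (window 4): ALLOW
  req#19 t=29s (window 4): ALLOW
  req#20 t=30s (window 4): ALLOW
  req#21 t=33s (window 4): ALLOW

Allowed counts by window: 4 3 4 2 4

Answer: 4 3 4 2 4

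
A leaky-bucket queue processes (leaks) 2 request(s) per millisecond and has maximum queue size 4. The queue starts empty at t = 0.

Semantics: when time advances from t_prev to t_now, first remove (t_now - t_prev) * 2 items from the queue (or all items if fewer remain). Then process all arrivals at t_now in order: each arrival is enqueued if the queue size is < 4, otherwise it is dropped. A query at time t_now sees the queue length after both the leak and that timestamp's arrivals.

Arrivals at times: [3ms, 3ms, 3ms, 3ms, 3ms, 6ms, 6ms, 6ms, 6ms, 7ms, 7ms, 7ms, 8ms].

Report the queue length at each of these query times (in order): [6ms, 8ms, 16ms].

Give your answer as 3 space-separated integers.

Queue lengths at query times:
  query t=6ms: backlog = 4
  query t=8ms: backlog = 3
  query t=16ms: backlog = 0

Answer: 4 3 0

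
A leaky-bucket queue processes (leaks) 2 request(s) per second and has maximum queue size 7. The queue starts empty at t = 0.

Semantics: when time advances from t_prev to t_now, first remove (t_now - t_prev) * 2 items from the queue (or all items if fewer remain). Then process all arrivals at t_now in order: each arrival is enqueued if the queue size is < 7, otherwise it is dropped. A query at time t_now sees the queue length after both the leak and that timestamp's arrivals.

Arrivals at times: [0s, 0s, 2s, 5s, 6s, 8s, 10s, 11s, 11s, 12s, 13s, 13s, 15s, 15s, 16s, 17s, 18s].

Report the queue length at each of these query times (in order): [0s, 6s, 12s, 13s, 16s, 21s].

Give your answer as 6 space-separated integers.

Answer: 2 1 1 2 1 0

Derivation:
Queue lengths at query times:
  query t=0s: backlog = 2
  query t=6s: backlog = 1
  query t=12s: backlog = 1
  query t=13s: backlog = 2
  query t=16s: backlog = 1
  query t=21s: backlog = 0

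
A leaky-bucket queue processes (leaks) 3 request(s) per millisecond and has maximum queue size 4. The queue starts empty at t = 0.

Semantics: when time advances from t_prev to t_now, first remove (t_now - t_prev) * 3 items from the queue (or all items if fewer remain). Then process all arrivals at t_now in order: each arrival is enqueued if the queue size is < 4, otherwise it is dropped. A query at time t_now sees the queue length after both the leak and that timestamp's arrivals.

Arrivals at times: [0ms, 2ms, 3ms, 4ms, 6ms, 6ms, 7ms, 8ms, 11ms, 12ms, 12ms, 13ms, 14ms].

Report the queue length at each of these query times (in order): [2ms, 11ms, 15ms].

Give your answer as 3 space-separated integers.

Answer: 1 1 0

Derivation:
Queue lengths at query times:
  query t=2ms: backlog = 1
  query t=11ms: backlog = 1
  query t=15ms: backlog = 0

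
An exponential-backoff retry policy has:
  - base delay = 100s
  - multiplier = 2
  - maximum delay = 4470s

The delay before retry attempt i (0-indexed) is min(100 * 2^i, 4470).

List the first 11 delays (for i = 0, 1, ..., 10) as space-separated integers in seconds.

Computing each delay:
  i=0: min(100*2^0, 4470) = 100
  i=1: min(100*2^1, 4470) = 200
  i=2: min(100*2^2, 4470) = 400
  i=3: min(100*2^3, 4470) = 800
  i=4: min(100*2^4, 4470) = 1600
  i=5: min(100*2^5, 4470) = 3200
  i=6: min(100*2^6, 4470) = 4470
  i=7: min(100*2^7, 4470) = 4470
  i=8: min(100*2^8, 4470) = 4470
  i=9: min(100*2^9, 4470) = 4470
  i=10: min(100*2^10, 4470) = 4470

Answer: 100 200 400 800 1600 3200 4470 4470 4470 4470 4470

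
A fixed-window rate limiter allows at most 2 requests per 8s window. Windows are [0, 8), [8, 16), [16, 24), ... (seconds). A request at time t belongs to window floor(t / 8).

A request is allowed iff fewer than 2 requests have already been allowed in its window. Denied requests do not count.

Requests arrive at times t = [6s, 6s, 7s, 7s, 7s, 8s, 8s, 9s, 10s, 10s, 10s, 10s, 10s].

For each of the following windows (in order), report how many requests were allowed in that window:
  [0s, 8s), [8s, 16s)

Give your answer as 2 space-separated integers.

Processing requests:
  req#1 t=6s (window 0): ALLOW
  req#2 t=6s (window 0): ALLOW
  req#3 t=7s (window 0): DENY
  req#4 t=7s (window 0): DENY
  req#5 t=7s (window 0): DENY
  req#6 t=8s (window 1): ALLOW
  req#7 t=8s (window 1): ALLOW
  req#8 t=9s (window 1): DENY
  req#9 t=10s (window 1): DENY
  req#10 t=10s (window 1): DENY
  req#11 t=10s (window 1): DENY
  req#12 t=10s (window 1): DENY
  req#13 t=10s (window 1): DENY

Allowed counts by window: 2 2

Answer: 2 2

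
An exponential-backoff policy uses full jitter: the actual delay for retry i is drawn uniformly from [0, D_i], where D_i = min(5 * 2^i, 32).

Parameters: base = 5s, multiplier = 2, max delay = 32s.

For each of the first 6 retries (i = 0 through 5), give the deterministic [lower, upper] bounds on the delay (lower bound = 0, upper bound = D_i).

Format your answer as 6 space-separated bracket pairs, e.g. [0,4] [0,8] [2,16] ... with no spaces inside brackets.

Computing bounds per retry:
  i=0: D_i=min(5*2^0,32)=5, bounds=[0,5]
  i=1: D_i=min(5*2^1,32)=10, bounds=[0,10]
  i=2: D_i=min(5*2^2,32)=20, bounds=[0,20]
  i=3: D_i=min(5*2^3,32)=32, bounds=[0,32]
  i=4: D_i=min(5*2^4,32)=32, bounds=[0,32]
  i=5: D_i=min(5*2^5,32)=32, bounds=[0,32]

Answer: [0,5] [0,10] [0,20] [0,32] [0,32] [0,32]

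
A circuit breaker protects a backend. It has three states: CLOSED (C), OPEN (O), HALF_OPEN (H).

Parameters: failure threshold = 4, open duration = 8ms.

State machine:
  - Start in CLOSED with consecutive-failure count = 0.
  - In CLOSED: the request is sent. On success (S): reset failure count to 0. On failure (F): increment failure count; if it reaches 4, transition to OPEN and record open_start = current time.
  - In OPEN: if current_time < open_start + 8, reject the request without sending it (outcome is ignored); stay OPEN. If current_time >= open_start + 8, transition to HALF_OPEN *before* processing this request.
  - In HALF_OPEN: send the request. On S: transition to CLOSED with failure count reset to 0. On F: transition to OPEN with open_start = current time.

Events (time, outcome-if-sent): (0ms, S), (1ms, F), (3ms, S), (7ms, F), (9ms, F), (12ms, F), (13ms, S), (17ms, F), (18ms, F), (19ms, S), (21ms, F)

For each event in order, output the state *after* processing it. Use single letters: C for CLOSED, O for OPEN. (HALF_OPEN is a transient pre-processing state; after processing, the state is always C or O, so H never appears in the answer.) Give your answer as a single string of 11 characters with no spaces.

State after each event:
  event#1 t=0ms outcome=S: state=CLOSED
  event#2 t=1ms outcome=F: state=CLOSED
  event#3 t=3ms outcome=S: state=CLOSED
  event#4 t=7ms outcome=F: state=CLOSED
  event#5 t=9ms outcome=F: state=CLOSED
  event#6 t=12ms outcome=F: state=CLOSED
  event#7 t=13ms outcome=S: state=CLOSED
  event#8 t=17ms outcome=F: state=CLOSED
  event#9 t=18ms outcome=F: state=CLOSED
  event#10 t=19ms outcome=S: state=CLOSED
  event#11 t=21ms outcome=F: state=CLOSED

Answer: CCCCCCCCCCC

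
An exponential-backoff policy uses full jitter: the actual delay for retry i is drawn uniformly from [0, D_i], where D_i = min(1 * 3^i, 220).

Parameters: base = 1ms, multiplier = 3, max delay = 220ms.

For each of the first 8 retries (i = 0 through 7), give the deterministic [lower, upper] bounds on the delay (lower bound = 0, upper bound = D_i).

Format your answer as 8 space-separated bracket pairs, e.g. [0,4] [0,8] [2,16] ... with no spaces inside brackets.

Computing bounds per retry:
  i=0: D_i=min(1*3^0,220)=1, bounds=[0,1]
  i=1: D_i=min(1*3^1,220)=3, bounds=[0,3]
  i=2: D_i=min(1*3^2,220)=9, bounds=[0,9]
  i=3: D_i=min(1*3^3,220)=27, bounds=[0,27]
  i=4: D_i=min(1*3^4,220)=81, bounds=[0,81]
  i=5: D_i=min(1*3^5,220)=220, bounds=[0,220]
  i=6: D_i=min(1*3^6,220)=220, bounds=[0,220]
  i=7: D_i=min(1*3^7,220)=220, bounds=[0,220]

Answer: [0,1] [0,3] [0,9] [0,27] [0,81] [0,220] [0,220] [0,220]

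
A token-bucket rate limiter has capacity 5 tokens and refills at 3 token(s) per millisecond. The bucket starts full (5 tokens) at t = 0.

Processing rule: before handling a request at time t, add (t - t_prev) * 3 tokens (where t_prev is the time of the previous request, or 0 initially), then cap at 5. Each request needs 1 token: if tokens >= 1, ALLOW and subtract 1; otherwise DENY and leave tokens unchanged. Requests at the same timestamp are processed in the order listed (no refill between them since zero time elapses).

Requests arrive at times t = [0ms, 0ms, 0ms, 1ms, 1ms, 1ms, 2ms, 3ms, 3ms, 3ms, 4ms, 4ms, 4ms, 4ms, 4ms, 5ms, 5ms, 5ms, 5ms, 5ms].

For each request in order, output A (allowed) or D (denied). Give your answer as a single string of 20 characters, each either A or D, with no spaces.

Answer: AAAAAAAAAAAAAAAAAADD

Derivation:
Simulating step by step:
  req#1 t=0ms: ALLOW
  req#2 t=0ms: ALLOW
  req#3 t=0ms: ALLOW
  req#4 t=1ms: ALLOW
  req#5 t=1ms: ALLOW
  req#6 t=1ms: ALLOW
  req#7 t=2ms: ALLOW
  req#8 t=3ms: ALLOW
  req#9 t=3ms: ALLOW
  req#10 t=3ms: ALLOW
  req#11 t=4ms: ALLOW
  req#12 t=4ms: ALLOW
  req#13 t=4ms: ALLOW
  req#14 t=4ms: ALLOW
  req#15 t=4ms: ALLOW
  req#16 t=5ms: ALLOW
  req#17 t=5ms: ALLOW
  req#18 t=5ms: ALLOW
  req#19 t=5ms: DENY
  req#20 t=5ms: DENY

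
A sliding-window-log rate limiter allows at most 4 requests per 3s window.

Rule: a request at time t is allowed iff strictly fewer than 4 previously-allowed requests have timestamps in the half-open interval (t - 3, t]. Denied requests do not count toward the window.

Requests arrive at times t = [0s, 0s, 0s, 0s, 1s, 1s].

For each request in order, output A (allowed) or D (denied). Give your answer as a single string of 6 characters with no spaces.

Answer: AAAADD

Derivation:
Tracking allowed requests in the window:
  req#1 t=0s: ALLOW
  req#2 t=0s: ALLOW
  req#3 t=0s: ALLOW
  req#4 t=0s: ALLOW
  req#5 t=1s: DENY
  req#6 t=1s: DENY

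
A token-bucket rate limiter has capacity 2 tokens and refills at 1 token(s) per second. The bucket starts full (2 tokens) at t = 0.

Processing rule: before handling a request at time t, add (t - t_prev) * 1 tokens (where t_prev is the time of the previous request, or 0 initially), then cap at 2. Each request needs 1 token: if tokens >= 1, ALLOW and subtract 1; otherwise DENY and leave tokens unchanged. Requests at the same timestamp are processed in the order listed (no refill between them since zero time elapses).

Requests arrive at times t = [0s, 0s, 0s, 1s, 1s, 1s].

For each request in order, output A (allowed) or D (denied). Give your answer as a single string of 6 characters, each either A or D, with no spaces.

Answer: AADADD

Derivation:
Simulating step by step:
  req#1 t=0s: ALLOW
  req#2 t=0s: ALLOW
  req#3 t=0s: DENY
  req#4 t=1s: ALLOW
  req#5 t=1s: DENY
  req#6 t=1s: DENY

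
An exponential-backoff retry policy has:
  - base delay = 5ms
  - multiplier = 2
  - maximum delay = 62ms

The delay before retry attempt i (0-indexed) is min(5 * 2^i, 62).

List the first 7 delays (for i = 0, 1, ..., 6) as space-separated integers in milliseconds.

Computing each delay:
  i=0: min(5*2^0, 62) = 5
  i=1: min(5*2^1, 62) = 10
  i=2: min(5*2^2, 62) = 20
  i=3: min(5*2^3, 62) = 40
  i=4: min(5*2^4, 62) = 62
  i=5: min(5*2^5, 62) = 62
  i=6: min(5*2^6, 62) = 62

Answer: 5 10 20 40 62 62 62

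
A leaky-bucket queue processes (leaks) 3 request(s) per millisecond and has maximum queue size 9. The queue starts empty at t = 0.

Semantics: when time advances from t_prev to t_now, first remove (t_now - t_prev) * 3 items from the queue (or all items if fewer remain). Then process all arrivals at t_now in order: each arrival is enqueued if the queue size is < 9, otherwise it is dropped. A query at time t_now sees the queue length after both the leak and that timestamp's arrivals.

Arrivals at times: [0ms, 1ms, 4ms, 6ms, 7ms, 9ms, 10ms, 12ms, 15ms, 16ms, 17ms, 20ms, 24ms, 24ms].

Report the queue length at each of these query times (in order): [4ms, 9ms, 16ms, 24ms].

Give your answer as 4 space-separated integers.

Answer: 1 1 1 2

Derivation:
Queue lengths at query times:
  query t=4ms: backlog = 1
  query t=9ms: backlog = 1
  query t=16ms: backlog = 1
  query t=24ms: backlog = 2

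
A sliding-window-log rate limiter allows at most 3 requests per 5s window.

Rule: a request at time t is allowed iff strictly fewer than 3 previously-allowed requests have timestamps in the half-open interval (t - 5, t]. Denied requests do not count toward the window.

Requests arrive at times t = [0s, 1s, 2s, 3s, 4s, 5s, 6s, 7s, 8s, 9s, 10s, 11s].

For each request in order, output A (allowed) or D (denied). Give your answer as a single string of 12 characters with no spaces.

Tracking allowed requests in the window:
  req#1 t=0s: ALLOW
  req#2 t=1s: ALLOW
  req#3 t=2s: ALLOW
  req#4 t=3s: DENY
  req#5 t=4s: DENY
  req#6 t=5s: ALLOW
  req#7 t=6s: ALLOW
  req#8 t=7s: ALLOW
  req#9 t=8s: DENY
  req#10 t=9s: DENY
  req#11 t=10s: ALLOW
  req#12 t=11s: ALLOW

Answer: AAADDAAADDAA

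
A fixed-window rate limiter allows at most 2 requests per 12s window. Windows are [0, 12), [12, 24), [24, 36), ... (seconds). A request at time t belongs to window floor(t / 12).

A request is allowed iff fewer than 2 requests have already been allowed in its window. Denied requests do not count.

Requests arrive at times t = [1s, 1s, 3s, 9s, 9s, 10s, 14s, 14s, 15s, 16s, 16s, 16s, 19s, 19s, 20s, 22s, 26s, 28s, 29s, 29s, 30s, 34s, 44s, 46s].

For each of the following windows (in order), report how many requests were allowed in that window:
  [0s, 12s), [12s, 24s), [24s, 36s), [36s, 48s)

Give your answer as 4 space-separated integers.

Answer: 2 2 2 2

Derivation:
Processing requests:
  req#1 t=1s (window 0): ALLOW
  req#2 t=1s (window 0): ALLOW
  req#3 t=3s (window 0): DENY
  req#4 t=9s (window 0): DENY
  req#5 t=9s (window 0): DENY
  req#6 t=10s (window 0): DENY
  req#7 t=14s (window 1): ALLOW
  req#8 t=14s (window 1): ALLOW
  req#9 t=15s (window 1): DENY
  req#10 t=16s (window 1): DENY
  req#11 t=16s (window 1): DENY
  req#12 t=16s (window 1): DENY
  req#13 t=19s (window 1): DENY
  req#14 t=19s (window 1): DENY
  req#15 t=20s (window 1): DENY
  req#16 t=22s (window 1): DENY
  req#17 t=26s (window 2): ALLOW
  req#18 t=28s (window 2): ALLOW
  req#19 t=29s (window 2): DENY
  req#20 t=29s (window 2): DENY
  req#21 t=30s (window 2): DENY
  req#22 t=34s (window 2): DENY
  req#23 t=44s (window 3): ALLOW
  req#24 t=46s (window 3): ALLOW

Allowed counts by window: 2 2 2 2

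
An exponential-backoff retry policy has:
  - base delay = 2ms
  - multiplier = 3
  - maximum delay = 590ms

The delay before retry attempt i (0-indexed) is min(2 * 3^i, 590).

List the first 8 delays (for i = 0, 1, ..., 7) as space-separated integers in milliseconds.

Answer: 2 6 18 54 162 486 590 590

Derivation:
Computing each delay:
  i=0: min(2*3^0, 590) = 2
  i=1: min(2*3^1, 590) = 6
  i=2: min(2*3^2, 590) = 18
  i=3: min(2*3^3, 590) = 54
  i=4: min(2*3^4, 590) = 162
  i=5: min(2*3^5, 590) = 486
  i=6: min(2*3^6, 590) = 590
  i=7: min(2*3^7, 590) = 590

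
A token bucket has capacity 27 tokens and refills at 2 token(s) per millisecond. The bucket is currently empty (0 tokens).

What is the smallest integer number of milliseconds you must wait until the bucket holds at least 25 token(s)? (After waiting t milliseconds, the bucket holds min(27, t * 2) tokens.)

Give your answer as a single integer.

Need t * 2 >= 25, so t >= 25/2.
Smallest integer t = ceil(25/2) = 13.

Answer: 13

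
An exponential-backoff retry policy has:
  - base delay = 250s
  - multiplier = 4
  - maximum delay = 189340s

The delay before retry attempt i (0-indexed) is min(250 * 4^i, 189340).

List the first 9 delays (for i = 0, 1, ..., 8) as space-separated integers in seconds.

Computing each delay:
  i=0: min(250*4^0, 189340) = 250
  i=1: min(250*4^1, 189340) = 1000
  i=2: min(250*4^2, 189340) = 4000
  i=3: min(250*4^3, 189340) = 16000
  i=4: min(250*4^4, 189340) = 64000
  i=5: min(250*4^5, 189340) = 189340
  i=6: min(250*4^6, 189340) = 189340
  i=7: min(250*4^7, 189340) = 189340
  i=8: min(250*4^8, 189340) = 189340

Answer: 250 1000 4000 16000 64000 189340 189340 189340 189340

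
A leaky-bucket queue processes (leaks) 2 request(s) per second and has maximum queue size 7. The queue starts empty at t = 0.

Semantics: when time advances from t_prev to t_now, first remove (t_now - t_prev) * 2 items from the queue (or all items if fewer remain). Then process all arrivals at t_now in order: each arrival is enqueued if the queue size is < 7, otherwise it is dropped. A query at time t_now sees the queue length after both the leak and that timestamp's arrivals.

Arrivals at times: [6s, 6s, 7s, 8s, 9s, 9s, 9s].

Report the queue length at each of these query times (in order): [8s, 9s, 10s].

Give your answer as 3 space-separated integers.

Queue lengths at query times:
  query t=8s: backlog = 1
  query t=9s: backlog = 3
  query t=10s: backlog = 1

Answer: 1 3 1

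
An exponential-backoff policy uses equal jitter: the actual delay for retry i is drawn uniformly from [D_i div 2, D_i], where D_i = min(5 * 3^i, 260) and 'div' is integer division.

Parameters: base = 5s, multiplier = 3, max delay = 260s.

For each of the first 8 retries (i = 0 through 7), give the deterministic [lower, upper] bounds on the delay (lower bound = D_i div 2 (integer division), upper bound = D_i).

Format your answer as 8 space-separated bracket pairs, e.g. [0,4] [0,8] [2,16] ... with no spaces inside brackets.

Answer: [2,5] [7,15] [22,45] [67,135] [130,260] [130,260] [130,260] [130,260]

Derivation:
Computing bounds per retry:
  i=0: D_i=min(5*3^0,260)=5, bounds=[2,5]
  i=1: D_i=min(5*3^1,260)=15, bounds=[7,15]
  i=2: D_i=min(5*3^2,260)=45, bounds=[22,45]
  i=3: D_i=min(5*3^3,260)=135, bounds=[67,135]
  i=4: D_i=min(5*3^4,260)=260, bounds=[130,260]
  i=5: D_i=min(5*3^5,260)=260, bounds=[130,260]
  i=6: D_i=min(5*3^6,260)=260, bounds=[130,260]
  i=7: D_i=min(5*3^7,260)=260, bounds=[130,260]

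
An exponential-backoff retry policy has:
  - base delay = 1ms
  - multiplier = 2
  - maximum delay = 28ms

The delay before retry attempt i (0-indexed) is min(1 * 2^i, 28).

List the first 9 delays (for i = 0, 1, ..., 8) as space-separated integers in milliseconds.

Answer: 1 2 4 8 16 28 28 28 28

Derivation:
Computing each delay:
  i=0: min(1*2^0, 28) = 1
  i=1: min(1*2^1, 28) = 2
  i=2: min(1*2^2, 28) = 4
  i=3: min(1*2^3, 28) = 8
  i=4: min(1*2^4, 28) = 16
  i=5: min(1*2^5, 28) = 28
  i=6: min(1*2^6, 28) = 28
  i=7: min(1*2^7, 28) = 28
  i=8: min(1*2^8, 28) = 28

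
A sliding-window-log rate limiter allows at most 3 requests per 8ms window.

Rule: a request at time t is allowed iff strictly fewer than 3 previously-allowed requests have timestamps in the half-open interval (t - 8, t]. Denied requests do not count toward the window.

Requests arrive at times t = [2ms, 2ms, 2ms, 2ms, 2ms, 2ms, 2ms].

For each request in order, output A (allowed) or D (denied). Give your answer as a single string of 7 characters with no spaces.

Answer: AAADDDD

Derivation:
Tracking allowed requests in the window:
  req#1 t=2ms: ALLOW
  req#2 t=2ms: ALLOW
  req#3 t=2ms: ALLOW
  req#4 t=2ms: DENY
  req#5 t=2ms: DENY
  req#6 t=2ms: DENY
  req#7 t=2ms: DENY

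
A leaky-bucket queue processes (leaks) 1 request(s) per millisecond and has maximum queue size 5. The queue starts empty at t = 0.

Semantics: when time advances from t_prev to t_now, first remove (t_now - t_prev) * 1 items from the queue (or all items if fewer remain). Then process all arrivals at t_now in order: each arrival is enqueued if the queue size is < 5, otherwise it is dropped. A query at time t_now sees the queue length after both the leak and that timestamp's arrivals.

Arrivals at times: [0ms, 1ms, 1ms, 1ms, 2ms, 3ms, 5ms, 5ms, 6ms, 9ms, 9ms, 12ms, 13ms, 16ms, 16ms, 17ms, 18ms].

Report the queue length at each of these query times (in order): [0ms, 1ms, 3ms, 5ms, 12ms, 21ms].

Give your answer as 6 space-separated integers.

Answer: 1 3 3 3 1 0

Derivation:
Queue lengths at query times:
  query t=0ms: backlog = 1
  query t=1ms: backlog = 3
  query t=3ms: backlog = 3
  query t=5ms: backlog = 3
  query t=12ms: backlog = 1
  query t=21ms: backlog = 0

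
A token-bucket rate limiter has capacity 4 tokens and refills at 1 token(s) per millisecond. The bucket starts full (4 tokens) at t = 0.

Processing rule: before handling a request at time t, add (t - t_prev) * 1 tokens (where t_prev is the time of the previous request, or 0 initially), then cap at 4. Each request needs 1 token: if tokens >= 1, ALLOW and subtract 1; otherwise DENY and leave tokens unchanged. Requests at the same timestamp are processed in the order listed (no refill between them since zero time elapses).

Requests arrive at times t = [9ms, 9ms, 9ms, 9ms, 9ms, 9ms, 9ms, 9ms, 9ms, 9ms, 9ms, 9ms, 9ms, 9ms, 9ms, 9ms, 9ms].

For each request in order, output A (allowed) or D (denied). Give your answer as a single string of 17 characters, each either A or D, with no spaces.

Answer: AAAADDDDDDDDDDDDD

Derivation:
Simulating step by step:
  req#1 t=9ms: ALLOW
  req#2 t=9ms: ALLOW
  req#3 t=9ms: ALLOW
  req#4 t=9ms: ALLOW
  req#5 t=9ms: DENY
  req#6 t=9ms: DENY
  req#7 t=9ms: DENY
  req#8 t=9ms: DENY
  req#9 t=9ms: DENY
  req#10 t=9ms: DENY
  req#11 t=9ms: DENY
  req#12 t=9ms: DENY
  req#13 t=9ms: DENY
  req#14 t=9ms: DENY
  req#15 t=9ms: DENY
  req#16 t=9ms: DENY
  req#17 t=9ms: DENY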